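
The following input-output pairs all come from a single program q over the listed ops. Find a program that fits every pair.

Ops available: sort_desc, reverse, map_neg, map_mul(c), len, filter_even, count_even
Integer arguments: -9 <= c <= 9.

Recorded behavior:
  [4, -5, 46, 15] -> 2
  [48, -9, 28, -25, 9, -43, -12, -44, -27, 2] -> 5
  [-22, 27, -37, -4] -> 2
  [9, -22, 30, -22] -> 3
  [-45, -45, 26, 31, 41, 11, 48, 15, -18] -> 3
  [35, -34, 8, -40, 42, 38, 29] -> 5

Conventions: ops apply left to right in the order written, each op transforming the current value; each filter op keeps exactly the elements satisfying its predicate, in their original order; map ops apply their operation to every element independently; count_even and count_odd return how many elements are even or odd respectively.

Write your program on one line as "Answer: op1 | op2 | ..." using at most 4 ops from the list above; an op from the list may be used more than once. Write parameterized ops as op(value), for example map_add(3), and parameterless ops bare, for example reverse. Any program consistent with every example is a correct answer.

map_mul(-7) | sort_desc | filter_even | len

Check, running the answer program on each example:
  [4, -5, 46, 15] -> [-28, 35, -322, -105] -> [35, -28, -105, -322] -> [-28, -322] -> 2
  [48, -9, 28, -25, 9, -43, -12, -44, -27, 2] -> [-336, 63, -196, 175, -63, 301, 84, 308, 189, -14] -> [308, 301, 189, 175, 84, 63, -14, -63, -196, -336] -> [308, 84, -14, -196, -336] -> 5
  [-22, 27, -37, -4] -> [154, -189, 259, 28] -> [259, 154, 28, -189] -> [154, 28] -> 2
  [9, -22, 30, -22] -> [-63, 154, -210, 154] -> [154, 154, -63, -210] -> [154, 154, -210] -> 3
  [-45, -45, 26, 31, 41, 11, 48, 15, -18] -> [315, 315, -182, -217, -287, -77, -336, -105, 126] -> [315, 315, 126, -77, -105, -182, -217, -287, -336] -> [126, -182, -336] -> 3
  [35, -34, 8, -40, 42, 38, 29] -> [-245, 238, -56, 280, -294, -266, -203] -> [280, 238, -56, -203, -245, -266, -294] -> [280, 238, -56, -266, -294] -> 5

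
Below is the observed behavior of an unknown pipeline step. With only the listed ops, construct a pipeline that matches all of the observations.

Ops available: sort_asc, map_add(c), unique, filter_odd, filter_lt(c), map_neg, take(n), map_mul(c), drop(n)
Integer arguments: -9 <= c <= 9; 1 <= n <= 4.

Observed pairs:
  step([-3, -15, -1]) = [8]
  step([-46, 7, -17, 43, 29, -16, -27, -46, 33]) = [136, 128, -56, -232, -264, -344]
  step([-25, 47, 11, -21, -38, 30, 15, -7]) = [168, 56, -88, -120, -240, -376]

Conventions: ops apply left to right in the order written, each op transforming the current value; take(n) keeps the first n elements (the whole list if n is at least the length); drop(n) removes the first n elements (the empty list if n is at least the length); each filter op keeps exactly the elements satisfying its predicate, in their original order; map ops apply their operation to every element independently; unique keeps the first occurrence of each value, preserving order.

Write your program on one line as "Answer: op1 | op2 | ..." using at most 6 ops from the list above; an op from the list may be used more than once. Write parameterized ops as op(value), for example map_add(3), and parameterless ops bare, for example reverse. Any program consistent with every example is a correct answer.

sort_asc | map_mul(8) | unique | drop(2) | map_neg

Check, running the answer program on each example:
  [-3, -15, -1] -> [-15, -3, -1] -> [-120, -24, -8] -> [-120, -24, -8] -> [-8] -> [8]
  [-46, 7, -17, 43, 29, -16, -27, -46, 33] -> [-46, -46, -27, -17, -16, 7, 29, 33, 43] -> [-368, -368, -216, -136, -128, 56, 232, 264, 344] -> [-368, -216, -136, -128, 56, 232, 264, 344] -> [-136, -128, 56, 232, 264, 344] -> [136, 128, -56, -232, -264, -344]
  [-25, 47, 11, -21, -38, 30, 15, -7] -> [-38, -25, -21, -7, 11, 15, 30, 47] -> [-304, -200, -168, -56, 88, 120, 240, 376] -> [-304, -200, -168, -56, 88, 120, 240, 376] -> [-168, -56, 88, 120, 240, 376] -> [168, 56, -88, -120, -240, -376]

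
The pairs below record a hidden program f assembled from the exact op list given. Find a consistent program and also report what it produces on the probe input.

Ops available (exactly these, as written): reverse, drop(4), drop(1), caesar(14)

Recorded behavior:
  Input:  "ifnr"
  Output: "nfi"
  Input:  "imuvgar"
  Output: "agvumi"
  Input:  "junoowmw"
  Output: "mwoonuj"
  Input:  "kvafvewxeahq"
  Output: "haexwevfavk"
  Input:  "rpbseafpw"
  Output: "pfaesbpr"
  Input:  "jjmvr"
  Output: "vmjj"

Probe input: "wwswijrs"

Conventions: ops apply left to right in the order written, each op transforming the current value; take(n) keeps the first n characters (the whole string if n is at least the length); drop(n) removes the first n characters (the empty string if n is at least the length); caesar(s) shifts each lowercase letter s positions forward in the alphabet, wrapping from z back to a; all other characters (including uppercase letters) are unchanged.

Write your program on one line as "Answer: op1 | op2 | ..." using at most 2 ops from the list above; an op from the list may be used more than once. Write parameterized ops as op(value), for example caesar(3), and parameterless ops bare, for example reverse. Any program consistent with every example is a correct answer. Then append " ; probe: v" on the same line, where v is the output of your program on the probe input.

reverse | drop(1) ; probe: "rjiwsww"

Check, running the answer program on each example:
  "ifnr" -> "rnfi" -> "nfi"
  "imuvgar" -> "ragvumi" -> "agvumi"
  "junoowmw" -> "wmwoonuj" -> "mwoonuj"
  "kvafvewxeahq" -> "qhaexwevfavk" -> "haexwevfavk"
  "rpbseafpw" -> "wpfaesbpr" -> "pfaesbpr"
  "jjmvr" -> "rvmjj" -> "vmjj"
  probe: "wwswijrs" -> "srjiwsww" -> "rjiwsww"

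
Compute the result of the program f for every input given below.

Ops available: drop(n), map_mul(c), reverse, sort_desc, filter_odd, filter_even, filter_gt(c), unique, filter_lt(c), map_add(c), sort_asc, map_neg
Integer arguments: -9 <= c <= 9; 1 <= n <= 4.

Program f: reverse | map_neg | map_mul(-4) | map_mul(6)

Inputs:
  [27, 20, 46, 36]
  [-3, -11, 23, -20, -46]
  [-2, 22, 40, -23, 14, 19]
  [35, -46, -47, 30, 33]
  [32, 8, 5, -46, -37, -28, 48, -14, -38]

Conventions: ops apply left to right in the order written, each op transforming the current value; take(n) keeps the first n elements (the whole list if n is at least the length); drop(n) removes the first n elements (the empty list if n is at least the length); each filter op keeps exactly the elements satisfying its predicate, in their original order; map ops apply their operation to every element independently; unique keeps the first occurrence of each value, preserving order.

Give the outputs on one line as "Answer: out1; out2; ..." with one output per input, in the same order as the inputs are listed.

Execution, op by op:
  [27, 20, 46, 36] -> [36, 46, 20, 27] -> [-36, -46, -20, -27] -> [144, 184, 80, 108] -> [864, 1104, 480, 648]
  [-3, -11, 23, -20, -46] -> [-46, -20, 23, -11, -3] -> [46, 20, -23, 11, 3] -> [-184, -80, 92, -44, -12] -> [-1104, -480, 552, -264, -72]
  [-2, 22, 40, -23, 14, 19] -> [19, 14, -23, 40, 22, -2] -> [-19, -14, 23, -40, -22, 2] -> [76, 56, -92, 160, 88, -8] -> [456, 336, -552, 960, 528, -48]
  [35, -46, -47, 30, 33] -> [33, 30, -47, -46, 35] -> [-33, -30, 47, 46, -35] -> [132, 120, -188, -184, 140] -> [792, 720, -1128, -1104, 840]
  [32, 8, 5, -46, -37, -28, 48, -14, -38] -> [-38, -14, 48, -28, -37, -46, 5, 8, 32] -> [38, 14, -48, 28, 37, 46, -5, -8, -32] -> [-152, -56, 192, -112, -148, -184, 20, 32, 128] -> [-912, -336, 1152, -672, -888, -1104, 120, 192, 768]

[864, 1104, 480, 648]; [-1104, -480, 552, -264, -72]; [456, 336, -552, 960, 528, -48]; [792, 720, -1128, -1104, 840]; [-912, -336, 1152, -672, -888, -1104, 120, 192, 768]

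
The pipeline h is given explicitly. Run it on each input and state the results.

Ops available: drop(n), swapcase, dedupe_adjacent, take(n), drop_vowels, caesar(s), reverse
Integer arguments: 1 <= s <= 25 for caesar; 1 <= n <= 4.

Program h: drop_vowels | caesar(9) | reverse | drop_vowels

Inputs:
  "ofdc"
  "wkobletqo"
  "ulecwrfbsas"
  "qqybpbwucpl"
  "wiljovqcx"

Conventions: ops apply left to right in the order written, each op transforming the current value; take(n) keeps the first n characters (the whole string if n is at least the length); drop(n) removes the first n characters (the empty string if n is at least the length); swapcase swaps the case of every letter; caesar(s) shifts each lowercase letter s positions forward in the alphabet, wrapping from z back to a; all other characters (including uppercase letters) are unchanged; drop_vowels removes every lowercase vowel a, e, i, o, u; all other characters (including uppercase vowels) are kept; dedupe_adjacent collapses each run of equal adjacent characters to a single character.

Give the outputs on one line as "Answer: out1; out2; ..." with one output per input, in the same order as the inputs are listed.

Execution, op by op:
  "ofdc" -> "fdc" -> "oml" -> "lmo" -> "lm"
  "wkobletqo" -> "wkbltq" -> "ftkucz" -> "zcuktf" -> "zcktf"
  "ulecwrfbsas" -> "lcwrfbss" -> "ulfaokbb" -> "bbkoaflu" -> "bbkfl"
  "qqybpbwucpl" -> "qqybpbwcpl" -> "zzhkykflyu" -> "uylfkykhzz" -> "ylfkykhzz"
  "wiljovqcx" -> "wljvqcx" -> "fusezlg" -> "glzesuf" -> "glzsf"

"lm"; "zcktf"; "bbkfl"; "ylfkykhzz"; "glzsf"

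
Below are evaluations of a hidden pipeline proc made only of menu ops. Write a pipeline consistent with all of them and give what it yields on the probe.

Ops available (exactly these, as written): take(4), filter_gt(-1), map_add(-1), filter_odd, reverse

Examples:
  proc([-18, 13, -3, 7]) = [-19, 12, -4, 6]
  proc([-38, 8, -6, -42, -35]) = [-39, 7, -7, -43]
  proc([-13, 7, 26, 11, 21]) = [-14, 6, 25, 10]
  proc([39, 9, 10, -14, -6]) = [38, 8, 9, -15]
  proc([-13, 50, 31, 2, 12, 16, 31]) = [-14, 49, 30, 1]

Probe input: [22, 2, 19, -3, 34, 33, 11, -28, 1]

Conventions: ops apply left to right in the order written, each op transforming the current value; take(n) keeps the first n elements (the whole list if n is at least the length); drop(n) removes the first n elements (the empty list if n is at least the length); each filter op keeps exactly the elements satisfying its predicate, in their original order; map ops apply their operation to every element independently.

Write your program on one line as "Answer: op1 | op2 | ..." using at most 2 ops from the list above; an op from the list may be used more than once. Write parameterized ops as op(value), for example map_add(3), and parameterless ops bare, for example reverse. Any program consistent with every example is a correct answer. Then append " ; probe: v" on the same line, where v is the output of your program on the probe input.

map_add(-1) | take(4) ; probe: [21, 1, 18, -4]

Check, running the answer program on each example:
  [-18, 13, -3, 7] -> [-19, 12, -4, 6] -> [-19, 12, -4, 6]
  [-38, 8, -6, -42, -35] -> [-39, 7, -7, -43, -36] -> [-39, 7, -7, -43]
  [-13, 7, 26, 11, 21] -> [-14, 6, 25, 10, 20] -> [-14, 6, 25, 10]
  [39, 9, 10, -14, -6] -> [38, 8, 9, -15, -7] -> [38, 8, 9, -15]
  [-13, 50, 31, 2, 12, 16, 31] -> [-14, 49, 30, 1, 11, 15, 30] -> [-14, 49, 30, 1]
  probe: [22, 2, 19, -3, 34, 33, 11, -28, 1] -> [21, 1, 18, -4, 33, 32, 10, -29, 0] -> [21, 1, 18, -4]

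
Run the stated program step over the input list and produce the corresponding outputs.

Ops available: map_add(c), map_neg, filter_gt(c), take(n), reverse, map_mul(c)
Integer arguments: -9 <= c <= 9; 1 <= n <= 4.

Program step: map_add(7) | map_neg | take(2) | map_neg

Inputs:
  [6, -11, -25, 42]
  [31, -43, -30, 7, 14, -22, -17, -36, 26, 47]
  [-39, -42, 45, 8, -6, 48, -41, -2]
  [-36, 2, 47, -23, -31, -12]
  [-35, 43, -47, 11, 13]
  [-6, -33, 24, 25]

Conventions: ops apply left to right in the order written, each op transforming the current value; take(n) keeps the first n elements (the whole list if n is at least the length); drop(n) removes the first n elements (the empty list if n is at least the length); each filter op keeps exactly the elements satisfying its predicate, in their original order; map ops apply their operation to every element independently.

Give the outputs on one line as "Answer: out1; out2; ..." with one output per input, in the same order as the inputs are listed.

Execution, op by op:
  [6, -11, -25, 42] -> [13, -4, -18, 49] -> [-13, 4, 18, -49] -> [-13, 4] -> [13, -4]
  [31, -43, -30, 7, 14, -22, -17, -36, 26, 47] -> [38, -36, -23, 14, 21, -15, -10, -29, 33, 54] -> [-38, 36, 23, -14, -21, 15, 10, 29, -33, -54] -> [-38, 36] -> [38, -36]
  [-39, -42, 45, 8, -6, 48, -41, -2] -> [-32, -35, 52, 15, 1, 55, -34, 5] -> [32, 35, -52, -15, -1, -55, 34, -5] -> [32, 35] -> [-32, -35]
  [-36, 2, 47, -23, -31, -12] -> [-29, 9, 54, -16, -24, -5] -> [29, -9, -54, 16, 24, 5] -> [29, -9] -> [-29, 9]
  [-35, 43, -47, 11, 13] -> [-28, 50, -40, 18, 20] -> [28, -50, 40, -18, -20] -> [28, -50] -> [-28, 50]
  [-6, -33, 24, 25] -> [1, -26, 31, 32] -> [-1, 26, -31, -32] -> [-1, 26] -> [1, -26]

[13, -4]; [38, -36]; [-32, -35]; [-29, 9]; [-28, 50]; [1, -26]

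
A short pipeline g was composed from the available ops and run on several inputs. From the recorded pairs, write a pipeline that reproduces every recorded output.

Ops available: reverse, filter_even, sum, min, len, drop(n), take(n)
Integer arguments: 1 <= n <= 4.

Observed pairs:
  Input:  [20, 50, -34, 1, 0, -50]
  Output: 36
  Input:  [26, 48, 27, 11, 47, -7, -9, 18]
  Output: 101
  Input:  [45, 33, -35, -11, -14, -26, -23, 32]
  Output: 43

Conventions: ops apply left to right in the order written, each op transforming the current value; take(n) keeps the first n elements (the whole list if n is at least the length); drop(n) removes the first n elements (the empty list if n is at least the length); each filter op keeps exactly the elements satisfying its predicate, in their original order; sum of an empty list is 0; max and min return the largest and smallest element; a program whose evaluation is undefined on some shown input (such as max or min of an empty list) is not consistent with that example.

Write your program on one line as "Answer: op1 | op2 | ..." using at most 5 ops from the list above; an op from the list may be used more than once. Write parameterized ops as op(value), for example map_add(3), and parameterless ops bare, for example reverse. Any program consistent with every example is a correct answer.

take(4) | take(3) | reverse | sum

Check, running the answer program on each example:
  [20, 50, -34, 1, 0, -50] -> [20, 50, -34, 1] -> [20, 50, -34] -> [-34, 50, 20] -> 36
  [26, 48, 27, 11, 47, -7, -9, 18] -> [26, 48, 27, 11] -> [26, 48, 27] -> [27, 48, 26] -> 101
  [45, 33, -35, -11, -14, -26, -23, 32] -> [45, 33, -35, -11] -> [45, 33, -35] -> [-35, 33, 45] -> 43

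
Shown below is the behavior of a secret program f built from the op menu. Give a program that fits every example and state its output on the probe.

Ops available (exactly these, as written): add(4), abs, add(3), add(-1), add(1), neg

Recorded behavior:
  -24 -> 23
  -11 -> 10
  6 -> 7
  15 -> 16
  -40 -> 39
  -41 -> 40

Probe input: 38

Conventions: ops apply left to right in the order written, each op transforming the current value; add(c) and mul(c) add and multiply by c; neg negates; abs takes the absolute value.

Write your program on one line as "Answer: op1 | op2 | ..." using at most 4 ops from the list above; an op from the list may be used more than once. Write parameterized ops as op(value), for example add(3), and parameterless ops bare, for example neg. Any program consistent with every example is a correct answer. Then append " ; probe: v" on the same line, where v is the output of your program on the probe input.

add(1) | neg | abs ; probe: 39

Check, running the answer program on each example:
  -24 -> -23 -> 23 -> 23
  -11 -> -10 -> 10 -> 10
  6 -> 7 -> -7 -> 7
  15 -> 16 -> -16 -> 16
  -40 -> -39 -> 39 -> 39
  -41 -> -40 -> 40 -> 40
  probe: 38 -> 39 -> -39 -> 39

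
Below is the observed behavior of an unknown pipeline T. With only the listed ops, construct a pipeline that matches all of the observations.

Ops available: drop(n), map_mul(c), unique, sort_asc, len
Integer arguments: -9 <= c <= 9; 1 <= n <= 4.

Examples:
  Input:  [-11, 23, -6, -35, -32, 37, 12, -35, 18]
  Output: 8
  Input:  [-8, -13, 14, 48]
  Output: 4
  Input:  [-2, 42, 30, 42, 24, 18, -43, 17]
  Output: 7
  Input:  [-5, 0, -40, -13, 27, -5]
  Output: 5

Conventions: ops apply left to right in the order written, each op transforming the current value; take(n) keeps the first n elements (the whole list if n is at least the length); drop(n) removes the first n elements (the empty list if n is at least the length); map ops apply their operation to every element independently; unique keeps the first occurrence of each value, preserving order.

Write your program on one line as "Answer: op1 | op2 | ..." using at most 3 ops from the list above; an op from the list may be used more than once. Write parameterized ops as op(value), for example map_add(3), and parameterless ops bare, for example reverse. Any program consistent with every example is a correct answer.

map_mul(5) | unique | len

Check, running the answer program on each example:
  [-11, 23, -6, -35, -32, 37, 12, -35, 18] -> [-55, 115, -30, -175, -160, 185, 60, -175, 90] -> [-55, 115, -30, -175, -160, 185, 60, 90] -> 8
  [-8, -13, 14, 48] -> [-40, -65, 70, 240] -> [-40, -65, 70, 240] -> 4
  [-2, 42, 30, 42, 24, 18, -43, 17] -> [-10, 210, 150, 210, 120, 90, -215, 85] -> [-10, 210, 150, 120, 90, -215, 85] -> 7
  [-5, 0, -40, -13, 27, -5] -> [-25, 0, -200, -65, 135, -25] -> [-25, 0, -200, -65, 135] -> 5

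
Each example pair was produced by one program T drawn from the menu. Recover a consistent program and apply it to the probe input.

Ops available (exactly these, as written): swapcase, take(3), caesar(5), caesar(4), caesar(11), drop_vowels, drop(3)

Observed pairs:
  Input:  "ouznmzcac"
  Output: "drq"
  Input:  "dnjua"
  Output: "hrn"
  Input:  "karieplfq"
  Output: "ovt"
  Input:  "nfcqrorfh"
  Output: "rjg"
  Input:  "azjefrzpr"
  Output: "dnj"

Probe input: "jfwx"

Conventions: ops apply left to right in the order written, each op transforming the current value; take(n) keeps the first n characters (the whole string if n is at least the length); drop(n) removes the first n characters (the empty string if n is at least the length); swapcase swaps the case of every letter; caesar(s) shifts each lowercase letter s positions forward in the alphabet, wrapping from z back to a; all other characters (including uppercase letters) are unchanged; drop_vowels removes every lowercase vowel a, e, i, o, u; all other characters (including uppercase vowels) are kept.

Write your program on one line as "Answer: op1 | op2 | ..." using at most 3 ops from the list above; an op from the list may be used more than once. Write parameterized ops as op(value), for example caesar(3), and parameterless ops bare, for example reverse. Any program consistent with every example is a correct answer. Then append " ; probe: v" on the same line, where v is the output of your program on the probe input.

drop_vowels | caesar(4) | take(3) ; probe: "nja"

Check, running the answer program on each example:
  "ouznmzcac" -> "znmzcc" -> "drqdgg" -> "drq"
  "dnjua" -> "dnj" -> "hrn" -> "hrn"
  "karieplfq" -> "krplfq" -> "ovtpju" -> "ovt"
  "nfcqrorfh" -> "nfcqrrfh" -> "rjguvvjl" -> "rjg"
  "azjefrzpr" -> "zjfrzpr" -> "dnjvdtv" -> "dnj"
  probe: "jfwx" -> "jfwx" -> "njab" -> "nja"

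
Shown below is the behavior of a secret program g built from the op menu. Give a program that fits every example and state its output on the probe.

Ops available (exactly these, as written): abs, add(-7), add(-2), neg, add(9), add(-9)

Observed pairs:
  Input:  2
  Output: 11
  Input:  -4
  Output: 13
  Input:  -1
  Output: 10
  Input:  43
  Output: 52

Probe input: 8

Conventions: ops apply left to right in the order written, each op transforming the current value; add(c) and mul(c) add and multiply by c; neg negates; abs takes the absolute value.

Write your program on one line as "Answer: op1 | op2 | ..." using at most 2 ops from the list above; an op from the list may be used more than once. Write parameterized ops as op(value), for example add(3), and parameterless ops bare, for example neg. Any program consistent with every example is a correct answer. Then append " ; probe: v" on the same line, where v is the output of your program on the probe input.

abs | add(9) ; probe: 17

Check, running the answer program on each example:
  2 -> 2 -> 11
  -4 -> 4 -> 13
  -1 -> 1 -> 10
  43 -> 43 -> 52
  probe: 8 -> 8 -> 17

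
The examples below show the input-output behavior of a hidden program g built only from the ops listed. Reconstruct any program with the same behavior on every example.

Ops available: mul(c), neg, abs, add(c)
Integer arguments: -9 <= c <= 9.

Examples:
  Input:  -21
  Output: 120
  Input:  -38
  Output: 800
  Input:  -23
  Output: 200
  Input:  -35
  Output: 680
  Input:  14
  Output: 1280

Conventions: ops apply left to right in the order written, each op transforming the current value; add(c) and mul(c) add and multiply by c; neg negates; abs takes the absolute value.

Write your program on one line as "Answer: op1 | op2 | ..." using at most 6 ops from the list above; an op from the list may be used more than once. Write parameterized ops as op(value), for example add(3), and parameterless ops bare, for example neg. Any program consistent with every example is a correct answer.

add(5) | add(4) | add(9) | mul(5) | abs | mul(8)

Check, running the answer program on each example:
  -21 -> -16 -> -12 -> -3 -> -15 -> 15 -> 120
  -38 -> -33 -> -29 -> -20 -> -100 -> 100 -> 800
  -23 -> -18 -> -14 -> -5 -> -25 -> 25 -> 200
  -35 -> -30 -> -26 -> -17 -> -85 -> 85 -> 680
  14 -> 19 -> 23 -> 32 -> 160 -> 160 -> 1280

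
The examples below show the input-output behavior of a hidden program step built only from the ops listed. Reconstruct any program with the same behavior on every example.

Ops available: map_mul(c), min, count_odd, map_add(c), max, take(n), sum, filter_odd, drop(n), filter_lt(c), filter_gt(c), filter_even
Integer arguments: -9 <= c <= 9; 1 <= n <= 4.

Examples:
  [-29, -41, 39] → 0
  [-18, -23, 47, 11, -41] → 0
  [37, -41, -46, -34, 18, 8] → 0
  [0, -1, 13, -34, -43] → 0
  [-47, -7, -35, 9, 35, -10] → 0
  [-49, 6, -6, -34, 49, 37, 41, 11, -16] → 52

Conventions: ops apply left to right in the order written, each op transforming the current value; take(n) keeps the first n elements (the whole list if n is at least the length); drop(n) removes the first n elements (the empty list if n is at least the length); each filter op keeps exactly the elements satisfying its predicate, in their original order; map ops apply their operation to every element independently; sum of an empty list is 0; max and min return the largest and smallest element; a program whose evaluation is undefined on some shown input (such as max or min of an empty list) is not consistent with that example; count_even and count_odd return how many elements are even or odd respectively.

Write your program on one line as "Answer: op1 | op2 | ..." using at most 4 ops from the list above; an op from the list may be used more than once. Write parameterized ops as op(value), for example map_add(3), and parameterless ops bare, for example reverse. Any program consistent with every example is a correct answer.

drop(2) | filter_gt(-4) | drop(2) | sum

Check, running the answer program on each example:
  [-29, -41, 39] -> [39] -> [39] -> [] -> 0
  [-18, -23, 47, 11, -41] -> [47, 11, -41] -> [47, 11] -> [] -> 0
  [37, -41, -46, -34, 18, 8] -> [-46, -34, 18, 8] -> [18, 8] -> [] -> 0
  [0, -1, 13, -34, -43] -> [13, -34, -43] -> [13] -> [] -> 0
  [-47, -7, -35, 9, 35, -10] -> [-35, 9, 35, -10] -> [9, 35] -> [] -> 0
  [-49, 6, -6, -34, 49, 37, 41, 11, -16] -> [-6, -34, 49, 37, 41, 11, -16] -> [49, 37, 41, 11] -> [41, 11] -> 52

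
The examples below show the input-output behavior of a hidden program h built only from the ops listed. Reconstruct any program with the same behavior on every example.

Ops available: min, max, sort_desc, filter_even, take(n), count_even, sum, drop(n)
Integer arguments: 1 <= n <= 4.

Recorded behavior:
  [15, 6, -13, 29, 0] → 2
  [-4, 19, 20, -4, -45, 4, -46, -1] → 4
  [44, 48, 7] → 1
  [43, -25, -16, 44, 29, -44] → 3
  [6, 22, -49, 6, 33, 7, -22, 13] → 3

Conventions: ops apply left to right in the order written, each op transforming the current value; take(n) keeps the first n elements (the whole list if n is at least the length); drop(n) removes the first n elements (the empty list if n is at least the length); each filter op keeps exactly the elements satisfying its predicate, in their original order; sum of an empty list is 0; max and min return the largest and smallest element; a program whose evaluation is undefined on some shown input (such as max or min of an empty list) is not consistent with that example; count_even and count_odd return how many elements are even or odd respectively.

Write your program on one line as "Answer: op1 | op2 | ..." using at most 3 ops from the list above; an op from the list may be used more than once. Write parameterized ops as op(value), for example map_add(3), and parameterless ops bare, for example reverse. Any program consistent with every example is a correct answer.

drop(1) | sort_desc | count_even

Check, running the answer program on each example:
  [15, 6, -13, 29, 0] -> [6, -13, 29, 0] -> [29, 6, 0, -13] -> 2
  [-4, 19, 20, -4, -45, 4, -46, -1] -> [19, 20, -4, -45, 4, -46, -1] -> [20, 19, 4, -1, -4, -45, -46] -> 4
  [44, 48, 7] -> [48, 7] -> [48, 7] -> 1
  [43, -25, -16, 44, 29, -44] -> [-25, -16, 44, 29, -44] -> [44, 29, -16, -25, -44] -> 3
  [6, 22, -49, 6, 33, 7, -22, 13] -> [22, -49, 6, 33, 7, -22, 13] -> [33, 22, 13, 7, 6, -22, -49] -> 3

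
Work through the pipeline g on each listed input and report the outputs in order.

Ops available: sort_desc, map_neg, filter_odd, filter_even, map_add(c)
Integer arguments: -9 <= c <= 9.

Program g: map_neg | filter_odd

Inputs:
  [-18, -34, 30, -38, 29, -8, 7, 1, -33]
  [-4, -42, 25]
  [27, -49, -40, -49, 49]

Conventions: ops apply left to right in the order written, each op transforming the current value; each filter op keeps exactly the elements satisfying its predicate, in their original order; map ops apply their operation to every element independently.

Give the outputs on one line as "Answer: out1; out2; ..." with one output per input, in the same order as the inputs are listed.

[-29, -7, -1, 33]; [-25]; [-27, 49, 49, -49]

Execution, op by op:
  [-18, -34, 30, -38, 29, -8, 7, 1, -33] -> [18, 34, -30, 38, -29, 8, -7, -1, 33] -> [-29, -7, -1, 33]
  [-4, -42, 25] -> [4, 42, -25] -> [-25]
  [27, -49, -40, -49, 49] -> [-27, 49, 40, 49, -49] -> [-27, 49, 49, -49]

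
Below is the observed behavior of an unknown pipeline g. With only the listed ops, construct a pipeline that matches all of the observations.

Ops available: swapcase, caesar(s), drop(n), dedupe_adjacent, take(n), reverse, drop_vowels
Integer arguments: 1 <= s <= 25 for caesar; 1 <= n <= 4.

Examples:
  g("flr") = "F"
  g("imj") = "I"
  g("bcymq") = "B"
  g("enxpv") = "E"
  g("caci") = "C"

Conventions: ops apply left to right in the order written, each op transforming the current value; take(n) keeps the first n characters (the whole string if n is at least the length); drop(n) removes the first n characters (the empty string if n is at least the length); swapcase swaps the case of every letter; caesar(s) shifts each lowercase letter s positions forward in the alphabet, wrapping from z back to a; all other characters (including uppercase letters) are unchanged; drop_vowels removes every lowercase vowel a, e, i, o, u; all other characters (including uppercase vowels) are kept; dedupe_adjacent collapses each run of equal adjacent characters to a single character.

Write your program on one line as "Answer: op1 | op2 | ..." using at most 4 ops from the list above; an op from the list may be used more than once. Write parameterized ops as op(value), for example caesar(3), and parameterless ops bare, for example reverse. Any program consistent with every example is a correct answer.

take(3) | swapcase | take(1)

Check, running the answer program on each example:
  "flr" -> "flr" -> "FLR" -> "F"
  "imj" -> "imj" -> "IMJ" -> "I"
  "bcymq" -> "bcy" -> "BCY" -> "B"
  "enxpv" -> "enx" -> "ENX" -> "E"
  "caci" -> "cac" -> "CAC" -> "C"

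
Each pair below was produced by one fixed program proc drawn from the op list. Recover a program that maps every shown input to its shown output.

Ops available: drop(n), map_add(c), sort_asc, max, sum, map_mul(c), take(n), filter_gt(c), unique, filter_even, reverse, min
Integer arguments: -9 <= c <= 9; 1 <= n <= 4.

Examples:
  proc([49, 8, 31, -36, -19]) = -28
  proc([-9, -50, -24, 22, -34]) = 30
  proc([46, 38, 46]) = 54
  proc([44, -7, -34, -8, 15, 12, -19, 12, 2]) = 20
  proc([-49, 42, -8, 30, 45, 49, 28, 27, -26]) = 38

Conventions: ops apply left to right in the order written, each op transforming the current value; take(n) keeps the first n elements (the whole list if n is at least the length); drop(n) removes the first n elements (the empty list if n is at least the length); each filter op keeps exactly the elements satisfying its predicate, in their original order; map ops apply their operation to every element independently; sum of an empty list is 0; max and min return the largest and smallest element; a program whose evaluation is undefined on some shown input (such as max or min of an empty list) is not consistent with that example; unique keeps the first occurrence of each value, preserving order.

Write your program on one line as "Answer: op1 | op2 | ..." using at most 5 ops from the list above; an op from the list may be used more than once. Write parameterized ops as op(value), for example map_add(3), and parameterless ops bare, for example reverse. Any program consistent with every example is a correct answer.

map_add(-1) | map_add(9) | filter_even | drop(1) | max

Check, running the answer program on each example:
  [49, 8, 31, -36, -19] -> [48, 7, 30, -37, -20] -> [57, 16, 39, -28, -11] -> [16, -28] -> [-28] -> -28
  [-9, -50, -24, 22, -34] -> [-10, -51, -25, 21, -35] -> [-1, -42, -16, 30, -26] -> [-42, -16, 30, -26] -> [-16, 30, -26] -> 30
  [46, 38, 46] -> [45, 37, 45] -> [54, 46, 54] -> [54, 46, 54] -> [46, 54] -> 54
  [44, -7, -34, -8, 15, 12, -19, 12, 2] -> [43, -8, -35, -9, 14, 11, -20, 11, 1] -> [52, 1, -26, 0, 23, 20, -11, 20, 10] -> [52, -26, 0, 20, 20, 10] -> [-26, 0, 20, 20, 10] -> 20
  [-49, 42, -8, 30, 45, 49, 28, 27, -26] -> [-50, 41, -9, 29, 44, 48, 27, 26, -27] -> [-41, 50, 0, 38, 53, 57, 36, 35, -18] -> [50, 0, 38, 36, -18] -> [0, 38, 36, -18] -> 38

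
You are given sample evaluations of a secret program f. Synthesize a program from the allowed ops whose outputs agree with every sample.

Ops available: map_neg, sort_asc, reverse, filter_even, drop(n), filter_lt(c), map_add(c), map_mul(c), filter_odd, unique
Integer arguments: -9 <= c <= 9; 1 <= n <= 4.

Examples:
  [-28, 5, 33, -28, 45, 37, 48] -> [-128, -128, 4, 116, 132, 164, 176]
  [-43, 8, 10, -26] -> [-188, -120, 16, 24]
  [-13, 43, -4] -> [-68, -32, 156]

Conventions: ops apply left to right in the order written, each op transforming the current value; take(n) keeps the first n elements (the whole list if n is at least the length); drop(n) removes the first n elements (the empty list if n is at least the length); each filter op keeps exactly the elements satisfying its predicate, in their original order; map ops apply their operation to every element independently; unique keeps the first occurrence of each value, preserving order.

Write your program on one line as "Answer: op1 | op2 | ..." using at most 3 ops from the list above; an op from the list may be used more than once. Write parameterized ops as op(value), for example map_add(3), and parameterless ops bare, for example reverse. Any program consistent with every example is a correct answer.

map_add(-4) | map_mul(4) | sort_asc

Check, running the answer program on each example:
  [-28, 5, 33, -28, 45, 37, 48] -> [-32, 1, 29, -32, 41, 33, 44] -> [-128, 4, 116, -128, 164, 132, 176] -> [-128, -128, 4, 116, 132, 164, 176]
  [-43, 8, 10, -26] -> [-47, 4, 6, -30] -> [-188, 16, 24, -120] -> [-188, -120, 16, 24]
  [-13, 43, -4] -> [-17, 39, -8] -> [-68, 156, -32] -> [-68, -32, 156]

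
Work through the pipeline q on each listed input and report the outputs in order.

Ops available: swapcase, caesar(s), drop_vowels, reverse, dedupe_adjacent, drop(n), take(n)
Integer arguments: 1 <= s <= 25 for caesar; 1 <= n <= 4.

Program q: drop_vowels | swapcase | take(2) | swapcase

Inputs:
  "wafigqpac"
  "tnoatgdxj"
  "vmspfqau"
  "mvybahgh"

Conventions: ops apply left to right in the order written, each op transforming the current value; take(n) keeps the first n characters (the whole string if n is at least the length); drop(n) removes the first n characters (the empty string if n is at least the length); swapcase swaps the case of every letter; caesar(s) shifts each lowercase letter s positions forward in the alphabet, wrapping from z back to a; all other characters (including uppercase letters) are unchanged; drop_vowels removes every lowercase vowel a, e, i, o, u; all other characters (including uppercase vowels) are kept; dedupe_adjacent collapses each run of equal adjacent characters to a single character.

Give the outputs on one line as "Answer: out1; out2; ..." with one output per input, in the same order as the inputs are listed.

Execution, op by op:
  "wafigqpac" -> "wfgqpc" -> "WFGQPC" -> "WF" -> "wf"
  "tnoatgdxj" -> "tntgdxj" -> "TNTGDXJ" -> "TN" -> "tn"
  "vmspfqau" -> "vmspfq" -> "VMSPFQ" -> "VM" -> "vm"
  "mvybahgh" -> "mvybhgh" -> "MVYBHGH" -> "MV" -> "mv"

"wf"; "tn"; "vm"; "mv"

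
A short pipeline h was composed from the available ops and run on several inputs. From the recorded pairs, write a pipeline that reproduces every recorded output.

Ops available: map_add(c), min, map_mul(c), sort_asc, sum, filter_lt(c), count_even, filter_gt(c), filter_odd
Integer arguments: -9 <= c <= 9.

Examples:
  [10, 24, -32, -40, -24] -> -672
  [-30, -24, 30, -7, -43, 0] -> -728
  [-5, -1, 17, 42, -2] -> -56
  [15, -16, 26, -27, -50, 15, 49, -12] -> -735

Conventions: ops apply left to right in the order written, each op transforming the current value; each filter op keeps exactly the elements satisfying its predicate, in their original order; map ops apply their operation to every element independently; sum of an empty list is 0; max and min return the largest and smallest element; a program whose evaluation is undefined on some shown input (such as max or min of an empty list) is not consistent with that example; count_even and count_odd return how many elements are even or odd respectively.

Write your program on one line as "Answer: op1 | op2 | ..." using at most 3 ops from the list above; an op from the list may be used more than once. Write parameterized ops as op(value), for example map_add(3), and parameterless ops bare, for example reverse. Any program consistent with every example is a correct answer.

map_mul(7) | filter_lt(6) | sum

Check, running the answer program on each example:
  [10, 24, -32, -40, -24] -> [70, 168, -224, -280, -168] -> [-224, -280, -168] -> -672
  [-30, -24, 30, -7, -43, 0] -> [-210, -168, 210, -49, -301, 0] -> [-210, -168, -49, -301, 0] -> -728
  [-5, -1, 17, 42, -2] -> [-35, -7, 119, 294, -14] -> [-35, -7, -14] -> -56
  [15, -16, 26, -27, -50, 15, 49, -12] -> [105, -112, 182, -189, -350, 105, 343, -84] -> [-112, -189, -350, -84] -> -735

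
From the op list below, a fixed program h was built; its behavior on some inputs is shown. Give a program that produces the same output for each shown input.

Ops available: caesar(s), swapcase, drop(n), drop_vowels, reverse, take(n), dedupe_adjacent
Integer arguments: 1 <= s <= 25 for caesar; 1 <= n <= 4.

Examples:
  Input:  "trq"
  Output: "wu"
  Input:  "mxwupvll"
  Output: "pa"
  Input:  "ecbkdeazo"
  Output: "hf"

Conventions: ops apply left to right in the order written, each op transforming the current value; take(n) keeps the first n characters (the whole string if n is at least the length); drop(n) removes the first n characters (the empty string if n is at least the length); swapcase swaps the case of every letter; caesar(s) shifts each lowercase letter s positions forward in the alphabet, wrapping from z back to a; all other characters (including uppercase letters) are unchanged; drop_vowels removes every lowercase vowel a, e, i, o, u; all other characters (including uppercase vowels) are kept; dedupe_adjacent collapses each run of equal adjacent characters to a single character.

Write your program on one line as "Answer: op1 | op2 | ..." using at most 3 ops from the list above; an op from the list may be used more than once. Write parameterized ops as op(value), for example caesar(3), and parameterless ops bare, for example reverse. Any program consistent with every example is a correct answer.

caesar(3) | take(2)

Check, running the answer program on each example:
  "trq" -> "wut" -> "wu"
  "mxwupvll" -> "pazxsyoo" -> "pa"
  "ecbkdeazo" -> "hfenghdcr" -> "hf"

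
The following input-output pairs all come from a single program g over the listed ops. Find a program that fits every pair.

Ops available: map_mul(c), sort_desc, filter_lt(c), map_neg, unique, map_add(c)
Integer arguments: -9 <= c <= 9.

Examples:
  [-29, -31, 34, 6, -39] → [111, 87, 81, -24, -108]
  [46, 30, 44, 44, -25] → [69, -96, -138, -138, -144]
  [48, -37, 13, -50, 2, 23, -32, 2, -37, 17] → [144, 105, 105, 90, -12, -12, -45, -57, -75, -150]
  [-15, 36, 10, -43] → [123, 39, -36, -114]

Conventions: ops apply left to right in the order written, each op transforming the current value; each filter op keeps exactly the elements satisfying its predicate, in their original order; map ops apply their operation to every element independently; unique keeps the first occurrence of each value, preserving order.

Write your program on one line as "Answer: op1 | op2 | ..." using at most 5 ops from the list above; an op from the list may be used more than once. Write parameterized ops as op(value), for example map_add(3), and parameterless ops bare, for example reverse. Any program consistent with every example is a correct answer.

sort_desc | map_mul(-3) | sort_desc | map_add(-6)

Check, running the answer program on each example:
  [-29, -31, 34, 6, -39] -> [34, 6, -29, -31, -39] -> [-102, -18, 87, 93, 117] -> [117, 93, 87, -18, -102] -> [111, 87, 81, -24, -108]
  [46, 30, 44, 44, -25] -> [46, 44, 44, 30, -25] -> [-138, -132, -132, -90, 75] -> [75, -90, -132, -132, -138] -> [69, -96, -138, -138, -144]
  [48, -37, 13, -50, 2, 23, -32, 2, -37, 17] -> [48, 23, 17, 13, 2, 2, -32, -37, -37, -50] -> [-144, -69, -51, -39, -6, -6, 96, 111, 111, 150] -> [150, 111, 111, 96, -6, -6, -39, -51, -69, -144] -> [144, 105, 105, 90, -12, -12, -45, -57, -75, -150]
  [-15, 36, 10, -43] -> [36, 10, -15, -43] -> [-108, -30, 45, 129] -> [129, 45, -30, -108] -> [123, 39, -36, -114]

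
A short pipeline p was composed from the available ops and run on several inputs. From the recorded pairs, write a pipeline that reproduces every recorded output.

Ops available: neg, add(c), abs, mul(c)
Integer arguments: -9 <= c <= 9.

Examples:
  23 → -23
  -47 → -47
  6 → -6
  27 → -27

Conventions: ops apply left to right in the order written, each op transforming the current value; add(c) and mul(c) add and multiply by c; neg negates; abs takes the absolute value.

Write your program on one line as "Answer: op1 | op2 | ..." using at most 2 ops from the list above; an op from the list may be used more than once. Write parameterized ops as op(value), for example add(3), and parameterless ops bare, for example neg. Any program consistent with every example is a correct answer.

abs | neg

Check, running the answer program on each example:
  23 -> 23 -> -23
  -47 -> 47 -> -47
  6 -> 6 -> -6
  27 -> 27 -> -27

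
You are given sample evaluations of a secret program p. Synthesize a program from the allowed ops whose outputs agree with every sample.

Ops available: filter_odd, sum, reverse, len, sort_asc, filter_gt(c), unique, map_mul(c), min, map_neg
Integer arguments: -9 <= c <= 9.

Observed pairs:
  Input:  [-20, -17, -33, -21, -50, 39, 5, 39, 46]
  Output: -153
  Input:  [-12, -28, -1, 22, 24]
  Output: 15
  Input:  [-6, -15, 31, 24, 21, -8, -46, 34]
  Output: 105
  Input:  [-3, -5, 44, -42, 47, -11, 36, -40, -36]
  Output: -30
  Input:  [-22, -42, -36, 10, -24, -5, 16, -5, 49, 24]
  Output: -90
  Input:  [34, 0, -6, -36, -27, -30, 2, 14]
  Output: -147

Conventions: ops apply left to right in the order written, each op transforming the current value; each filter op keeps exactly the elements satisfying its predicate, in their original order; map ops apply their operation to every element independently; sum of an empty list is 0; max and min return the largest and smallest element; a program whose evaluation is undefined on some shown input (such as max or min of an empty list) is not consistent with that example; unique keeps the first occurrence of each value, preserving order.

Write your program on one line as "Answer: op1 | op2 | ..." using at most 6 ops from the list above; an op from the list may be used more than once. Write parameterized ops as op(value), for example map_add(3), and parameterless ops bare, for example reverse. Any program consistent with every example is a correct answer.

map_mul(-1) | map_mul(3) | unique | map_neg | sum

Check, running the answer program on each example:
  [-20, -17, -33, -21, -50, 39, 5, 39, 46] -> [20, 17, 33, 21, 50, -39, -5, -39, -46] -> [60, 51, 99, 63, 150, -117, -15, -117, -138] -> [60, 51, 99, 63, 150, -117, -15, -138] -> [-60, -51, -99, -63, -150, 117, 15, 138] -> -153
  [-12, -28, -1, 22, 24] -> [12, 28, 1, -22, -24] -> [36, 84, 3, -66, -72] -> [36, 84, 3, -66, -72] -> [-36, -84, -3, 66, 72] -> 15
  [-6, -15, 31, 24, 21, -8, -46, 34] -> [6, 15, -31, -24, -21, 8, 46, -34] -> [18, 45, -93, -72, -63, 24, 138, -102] -> [18, 45, -93, -72, -63, 24, 138, -102] -> [-18, -45, 93, 72, 63, -24, -138, 102] -> 105
  [-3, -5, 44, -42, 47, -11, 36, -40, -36] -> [3, 5, -44, 42, -47, 11, -36, 40, 36] -> [9, 15, -132, 126, -141, 33, -108, 120, 108] -> [9, 15, -132, 126, -141, 33, -108, 120, 108] -> [-9, -15, 132, -126, 141, -33, 108, -120, -108] -> -30
  [-22, -42, -36, 10, -24, -5, 16, -5, 49, 24] -> [22, 42, 36, -10, 24, 5, -16, 5, -49, -24] -> [66, 126, 108, -30, 72, 15, -48, 15, -147, -72] -> [66, 126, 108, -30, 72, 15, -48, -147, -72] -> [-66, -126, -108, 30, -72, -15, 48, 147, 72] -> -90
  [34, 0, -6, -36, -27, -30, 2, 14] -> [-34, 0, 6, 36, 27, 30, -2, -14] -> [-102, 0, 18, 108, 81, 90, -6, -42] -> [-102, 0, 18, 108, 81, 90, -6, -42] -> [102, 0, -18, -108, -81, -90, 6, 42] -> -147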